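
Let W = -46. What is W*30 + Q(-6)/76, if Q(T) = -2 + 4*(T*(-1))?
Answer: -52429/38 ≈ -1379.7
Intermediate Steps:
Q(T) = -2 - 4*T (Q(T) = -2 + 4*(-T) = -2 - 4*T)
W*30 + Q(-6)/76 = -46*30 + (-2 - 4*(-6))/76 = -1380 + (-2 + 24)*(1/76) = -1380 + 22*(1/76) = -1380 + 11/38 = -52429/38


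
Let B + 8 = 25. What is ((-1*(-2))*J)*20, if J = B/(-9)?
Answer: -680/9 ≈ -75.556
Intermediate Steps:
B = 17 (B = -8 + 25 = 17)
J = -17/9 (J = 17/(-9) = 17*(-⅑) = -17/9 ≈ -1.8889)
((-1*(-2))*J)*20 = (-1*(-2)*(-17/9))*20 = (2*(-17/9))*20 = -34/9*20 = -680/9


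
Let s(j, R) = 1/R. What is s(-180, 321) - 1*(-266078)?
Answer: 85411039/321 ≈ 2.6608e+5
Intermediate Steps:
s(-180, 321) - 1*(-266078) = 1/321 - 1*(-266078) = 1/321 + 266078 = 85411039/321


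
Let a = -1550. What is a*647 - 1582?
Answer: -1004432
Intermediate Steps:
a*647 - 1582 = -1550*647 - 1582 = -1002850 - 1582 = -1004432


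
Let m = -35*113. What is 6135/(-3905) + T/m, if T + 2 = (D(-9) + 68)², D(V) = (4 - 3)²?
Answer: -8569564/3088855 ≈ -2.7743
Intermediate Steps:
D(V) = 1 (D(V) = 1² = 1)
m = -3955
T = 4759 (T = -2 + (1 + 68)² = -2 + 69² = -2 + 4761 = 4759)
6135/(-3905) + T/m = 6135/(-3905) + 4759/(-3955) = 6135*(-1/3905) + 4759*(-1/3955) = -1227/781 - 4759/3955 = -8569564/3088855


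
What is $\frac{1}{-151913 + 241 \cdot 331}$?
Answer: $- \frac{1}{72142} \approx -1.3862 \cdot 10^{-5}$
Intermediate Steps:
$\frac{1}{-151913 + 241 \cdot 331} = \frac{1}{-151913 + 79771} = \frac{1}{-72142} = - \frac{1}{72142}$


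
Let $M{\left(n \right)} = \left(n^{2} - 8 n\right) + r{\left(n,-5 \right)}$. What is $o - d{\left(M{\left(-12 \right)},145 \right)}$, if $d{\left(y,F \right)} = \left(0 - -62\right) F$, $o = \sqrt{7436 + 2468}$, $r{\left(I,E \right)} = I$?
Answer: $-8990 + 4 \sqrt{619} \approx -8890.5$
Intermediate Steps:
$o = 4 \sqrt{619}$ ($o = \sqrt{9904} = 4 \sqrt{619} \approx 99.519$)
$M{\left(n \right)} = n^{2} - 7 n$ ($M{\left(n \right)} = \left(n^{2} - 8 n\right) + n = n^{2} - 7 n$)
$d{\left(y,F \right)} = 62 F$ ($d{\left(y,F \right)} = \left(0 + 62\right) F = 62 F$)
$o - d{\left(M{\left(-12 \right)},145 \right)} = 4 \sqrt{619} - 62 \cdot 145 = 4 \sqrt{619} - 8990 = -8990 + 4 \sqrt{619}$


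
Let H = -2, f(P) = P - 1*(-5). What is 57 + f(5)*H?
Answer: 37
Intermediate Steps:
f(P) = 5 + P (f(P) = P + 5 = 5 + P)
57 + f(5)*H = 57 + (5 + 5)*(-2) = 57 + 10*(-2) = 57 - 20 = 37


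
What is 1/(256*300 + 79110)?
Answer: 1/155910 ≈ 6.4140e-6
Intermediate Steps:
1/(256*300 + 79110) = 1/(76800 + 79110) = 1/155910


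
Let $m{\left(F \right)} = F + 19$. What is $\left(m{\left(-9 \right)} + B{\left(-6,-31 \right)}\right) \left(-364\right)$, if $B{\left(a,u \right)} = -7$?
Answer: $-1092$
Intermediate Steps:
$m{\left(F \right)} = 19 + F$
$\left(m{\left(-9 \right)} + B{\left(-6,-31 \right)}\right) \left(-364\right) = \left(\left(19 - 9\right) - 7\right) \left(-364\right) = \left(10 - 7\right) \left(-364\right) = 3 \left(-364\right) = -1092$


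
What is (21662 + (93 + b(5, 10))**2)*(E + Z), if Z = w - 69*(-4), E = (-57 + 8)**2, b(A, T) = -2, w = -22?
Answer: 79498665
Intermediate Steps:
E = 2401 (E = (-49)**2 = 2401)
Z = 254 (Z = -22 - 69*(-4) = -22 + 276 = 254)
(21662 + (93 + b(5, 10))**2)*(E + Z) = (21662 + (93 - 2)**2)*(2401 + 254) = (21662 + 91**2)*2655 = (21662 + 8281)*2655 = 29943*2655 = 79498665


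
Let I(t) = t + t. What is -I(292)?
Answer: -584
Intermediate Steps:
I(t) = 2*t
-I(292) = -2*292 = -1*584 = -584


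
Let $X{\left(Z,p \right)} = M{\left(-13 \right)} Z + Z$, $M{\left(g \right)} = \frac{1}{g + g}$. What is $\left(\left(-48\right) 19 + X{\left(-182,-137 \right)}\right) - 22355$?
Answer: $-23442$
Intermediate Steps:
$M{\left(g \right)} = \frac{1}{2 g}$
$X{\left(Z,p \right)} = \frac{25 Z}{26}$ ($X{\left(Z,p \right)} = \frac{1}{2 \left(-13\right)} Z + Z = \frac{1}{2} \left(- \frac{1}{13}\right) Z + Z = - \frac{Z}{26} + Z = \frac{25 Z}{26}$)
$\left(\left(-48\right) 19 + X{\left(-182,-137 \right)}\right) - 22355 = \left(\left(-48\right) 19 + \frac{25}{26} \left(-182\right)\right) - 22355 = \left(-912 - 175\right) - 22355 = -1087 - 22355 = -23442$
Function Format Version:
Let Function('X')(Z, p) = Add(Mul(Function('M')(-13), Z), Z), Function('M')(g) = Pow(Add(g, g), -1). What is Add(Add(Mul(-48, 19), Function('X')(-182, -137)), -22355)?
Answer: -23442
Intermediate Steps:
Function('M')(g) = Mul(Rational(1, 2), Pow(g, -1)) (Function('M')(g) = Pow(Mul(2, g), -1) = Mul(Rational(1, 2), Pow(g, -1)))
Function('X')(Z, p) = Mul(Rational(25, 26), Z) (Function('X')(Z, p) = Add(Mul(Mul(Rational(1, 2), Pow(-13, -1)), Z), Z) = Add(Mul(Mul(Rational(1, 2), Rational(-1, 13)), Z), Z) = Add(Mul(Rational(-1, 26), Z), Z) = Mul(Rational(25, 26), Z))
Add(Add(Mul(-48, 19), Function('X')(-182, -137)), -22355) = Add(Add(Mul(-48, 19), Mul(Rational(25, 26), -182)), -22355) = Add(Add(-912, -175), -22355) = Add(-1087, -22355) = -23442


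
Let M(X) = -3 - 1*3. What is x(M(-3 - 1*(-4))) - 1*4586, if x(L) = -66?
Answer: -4652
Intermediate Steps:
M(X) = -6 (M(X) = -3 - 3 = -6)
x(M(-3 - 1*(-4))) - 1*4586 = -66 - 1*4586 = -66 - 4586 = -4652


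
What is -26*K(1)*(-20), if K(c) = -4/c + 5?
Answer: 520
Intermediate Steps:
K(c) = 5 - 4/c
-26*K(1)*(-20) = -26*(5 - 4/1)*(-20) = -26*(5 - 4*1)*(-20) = -26*(5 - 4)*(-20) = -26*1*(-20) = -26*(-20) = 520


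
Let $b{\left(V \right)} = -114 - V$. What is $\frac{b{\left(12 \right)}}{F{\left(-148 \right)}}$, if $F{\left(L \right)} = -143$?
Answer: $\frac{126}{143} \approx 0.88112$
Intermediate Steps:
$\frac{b{\left(12 \right)}}{F{\left(-148 \right)}} = \frac{-114 - 12}{-143} = \left(-114 - 12\right) \left(- \frac{1}{143}\right) = \left(-126\right) \left(- \frac{1}{143}\right) = \frac{126}{143}$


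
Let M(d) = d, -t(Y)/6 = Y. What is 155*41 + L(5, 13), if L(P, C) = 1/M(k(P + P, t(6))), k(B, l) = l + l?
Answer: 457559/72 ≈ 6355.0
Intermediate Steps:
t(Y) = -6*Y
k(B, l) = 2*l
L(P, C) = -1/72 (L(P, C) = 1/(2*(-6*6)) = 1/(2*(-36)) = 1/(-72) = -1/72)
155*41 + L(5, 13) = 155*41 - 1/72 = 6355 - 1/72 = 457559/72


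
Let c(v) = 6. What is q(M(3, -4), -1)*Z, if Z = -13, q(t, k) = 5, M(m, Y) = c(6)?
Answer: -65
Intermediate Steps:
M(m, Y) = 6
q(M(3, -4), -1)*Z = 5*(-13) = -65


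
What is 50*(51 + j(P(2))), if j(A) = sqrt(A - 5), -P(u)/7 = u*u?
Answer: 2550 + 50*I*sqrt(33) ≈ 2550.0 + 287.23*I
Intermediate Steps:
P(u) = -7*u**2 (P(u) = -7*u*u = -7*u**2)
j(A) = sqrt(-5 + A)
50*(51 + j(P(2))) = 50*(51 + sqrt(-5 - 7*2**2)) = 50*(51 + sqrt(-5 - 7*4)) = 50*(51 + sqrt(-5 - 28)) = 50*(51 + sqrt(-33)) = 50*(51 + I*sqrt(33)) = 2550 + 50*I*sqrt(33)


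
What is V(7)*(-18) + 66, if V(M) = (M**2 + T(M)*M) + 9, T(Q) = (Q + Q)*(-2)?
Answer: 2550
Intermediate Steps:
T(Q) = -4*Q (T(Q) = (2*Q)*(-2) = -4*Q)
V(M) = 9 - 3*M**2 (V(M) = (M**2 + (-4*M)*M) + 9 = (M**2 - 4*M**2) + 9 = -3*M**2 + 9 = 9 - 3*M**2)
V(7)*(-18) + 66 = (9 - 3*7**2)*(-18) + 66 = (9 - 3*49)*(-18) + 66 = (9 - 147)*(-18) + 66 = -138*(-18) + 66 = 2484 + 66 = 2550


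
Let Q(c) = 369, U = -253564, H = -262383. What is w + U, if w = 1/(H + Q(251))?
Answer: -66437317897/262014 ≈ -2.5356e+5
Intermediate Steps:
w = -1/262014 (w = 1/(-262383 + 369) = 1/(-262014) = -1/262014 ≈ -3.8166e-6)
w + U = -1/262014 - 253564 = -66437317897/262014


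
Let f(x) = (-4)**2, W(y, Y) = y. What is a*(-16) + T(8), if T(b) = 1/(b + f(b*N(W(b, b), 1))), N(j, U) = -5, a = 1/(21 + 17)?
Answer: -173/456 ≈ -0.37939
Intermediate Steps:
a = 1/38 ≈ 0.026316
f(x) = 16
T(b) = 1/(16 + b) (T(b) = 1/(b + 16) = 1/(16 + b))
a*(-16) + T(8) = (1/38)*(-16) + 1/(16 + 8) = -8/19 + 1/24 = -173/456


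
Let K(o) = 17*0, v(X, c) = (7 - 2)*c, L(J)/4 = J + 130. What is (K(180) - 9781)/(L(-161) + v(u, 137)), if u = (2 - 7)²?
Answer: -9781/561 ≈ -17.435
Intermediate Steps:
L(J) = 520 + 4*J (L(J) = 4*(J + 130) = 4*(130 + J) = 520 + 4*J)
u = 25 (u = (-5)² = 25)
v(X, c) = 5*c
K(o) = 0
(K(180) - 9781)/(L(-161) + v(u, 137)) = (0 - 9781)/((520 + 4*(-161)) + 5*137) = -9781/((520 - 644) + 685) = -9781/(-124 + 685) = -9781/561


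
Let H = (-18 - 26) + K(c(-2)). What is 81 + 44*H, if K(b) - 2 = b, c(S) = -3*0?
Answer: -1767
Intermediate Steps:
c(S) = 0
K(b) = 2 + b
H = -42 (H = (-18 - 26) + (2 + 0) = -44 + 2 = -42)
81 + 44*H = 81 + 44*(-42) = 81 - 1848 = -1767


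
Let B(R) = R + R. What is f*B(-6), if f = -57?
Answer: 684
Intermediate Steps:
B(R) = 2*R
f*B(-6) = -114*(-6) = -57*(-12) = 684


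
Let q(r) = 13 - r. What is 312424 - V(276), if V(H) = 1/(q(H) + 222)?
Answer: 12809385/41 ≈ 3.1242e+5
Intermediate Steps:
V(H) = 1/(235 - H) (V(H) = 1/((13 - H) + 222) = 1/(235 - H))
312424 - V(276) = 312424 - (-1)/(-235 + 276) = 312424 - (-1)/41 = 312424 - 1*(-1/41) = 312424 + 1/41 = 12809385/41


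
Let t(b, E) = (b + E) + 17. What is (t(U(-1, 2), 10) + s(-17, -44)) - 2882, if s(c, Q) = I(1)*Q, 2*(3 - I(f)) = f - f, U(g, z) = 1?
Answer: -2986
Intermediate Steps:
I(f) = 3 (I(f) = 3 - (f - f)/2 = 3 - ½*0 = 3 + 0 = 3)
t(b, E) = 17 + E + b (t(b, E) = (E + b) + 17 = 17 + E + b)
s(c, Q) = 3*Q
(t(U(-1, 2), 10) + s(-17, -44)) - 2882 = ((17 + 10 + 1) + 3*(-44)) - 2882 = (28 - 132) - 2882 = -104 - 2882 = -2986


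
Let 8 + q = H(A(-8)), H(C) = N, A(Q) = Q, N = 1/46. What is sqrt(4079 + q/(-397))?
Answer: 3*sqrt(151150647670)/18262 ≈ 63.867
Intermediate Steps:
N = 1/46 ≈ 0.021739
H(C) = 1/46
q = -367/46 (q = -8 + 1/46 = -367/46 ≈ -7.9783)
sqrt(4079 + q/(-397)) = sqrt(4079 - 367/46/(-397)) = sqrt(4079 - 367/46*(-1/397)) = sqrt(4079 + 367/18262) = sqrt(74491065/18262) = 3*sqrt(151150647670)/18262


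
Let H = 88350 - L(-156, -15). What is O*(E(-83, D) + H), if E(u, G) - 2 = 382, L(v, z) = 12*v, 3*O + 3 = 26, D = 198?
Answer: 694646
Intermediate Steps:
O = 23/3 (O = -1 + (⅓)*26 = -1 + 26/3 = 23/3 ≈ 7.6667)
E(u, G) = 384 (E(u, G) = 2 + 382 = 384)
H = 90222 (H = 88350 - 12*(-156) = 88350 - 1*(-1872) = 88350 + 1872 = 90222)
O*(E(-83, D) + H) = 23*(384 + 90222)/3 = (23/3)*90606 = 694646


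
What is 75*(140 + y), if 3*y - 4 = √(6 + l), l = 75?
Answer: 10825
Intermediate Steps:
y = 13/3 (y = 4/3 + √(6 + 75)/3 = 4/3 + √81/3 = 4/3 + (⅓)*9 = 4/3 + 3 = 13/3 ≈ 4.3333)
75*(140 + y) = 75*(140 + 13/3) = 75*(433/3) = 10825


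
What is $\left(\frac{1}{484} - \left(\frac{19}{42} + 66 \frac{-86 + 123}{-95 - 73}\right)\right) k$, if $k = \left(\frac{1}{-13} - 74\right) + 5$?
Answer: $- \frac{4591474}{4719} \approx -972.98$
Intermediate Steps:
$k = - \frac{898}{13}$ ($k = \left(- \frac{1}{13} - 74\right) + 5 = - \frac{963}{13} + 5 = - \frac{898}{13} \approx -69.077$)
$\left(\frac{1}{484} - \left(\frac{19}{42} + 66 \frac{-86 + 123}{-95 - 73}\right)\right) k = \left(\frac{1}{484} - \left(\frac{19}{42} + 66 \frac{-86 + 123}{-95 - 73}\right)\right) \left(- \frac{898}{13}\right) = \left(\frac{1}{484} - \left(\frac{19}{42} + \frac{66}{\left(-168\right) \frac{1}{37}}\right)\right) \left(- \frac{898}{13}\right) = \left(\frac{1}{484} - \left(\frac{19}{42} + \frac{66}{- \frac{168}{37}}\right)\right) \left(- \frac{898}{13}\right) = \left(\frac{1}{484} - - \frac{169}{12}\right) \left(- \frac{898}{13}\right) = \left(\frac{1}{484} + \left(- \frac{19}{42} + \frac{407}{28}\right)\right) \left(- \frac{898}{13}\right) = \left(\frac{1}{484} + \frac{169}{12}\right) \left(- \frac{898}{13}\right) = \frac{5113}{363} \left(- \frac{898}{13}\right) = - \frac{4591474}{4719}$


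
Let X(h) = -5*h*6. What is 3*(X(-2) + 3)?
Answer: 189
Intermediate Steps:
X(h) = -30*h
3*(X(-2) + 3) = 3*(-30*(-2) + 3) = 3*(60 + 3) = 3*63 = 189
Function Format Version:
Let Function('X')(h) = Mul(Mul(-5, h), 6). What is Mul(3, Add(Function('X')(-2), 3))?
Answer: 189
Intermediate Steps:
Function('X')(h) = Mul(-30, h)
Mul(3, Add(Function('X')(-2), 3)) = Mul(3, Add(Mul(-30, -2), 3)) = Mul(3, Add(60, 3)) = Mul(3, 63) = 189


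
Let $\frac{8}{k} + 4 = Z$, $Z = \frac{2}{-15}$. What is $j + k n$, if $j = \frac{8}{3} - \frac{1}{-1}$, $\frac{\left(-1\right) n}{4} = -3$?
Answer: $- \frac{1819}{93} \approx -19.559$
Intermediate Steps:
$n = 12$ ($n = \left(-4\right) \left(-3\right) = 12$)
$j = \frac{11}{3}$ ($j = 8 \cdot \frac{1}{3} - -1 = \frac{8}{3} + 1 = \frac{11}{3} \approx 3.6667$)
$Z = - \frac{2}{15}$ ($Z = 2 \left(- \frac{1}{15}\right) = - \frac{2}{15} \approx -0.13333$)
$k = - \frac{60}{31}$ ($k = \frac{8}{-4 - \frac{2}{15}} = \frac{8}{- \frac{62}{15}} = 8 \left(- \frac{15}{62}\right) = - \frac{60}{31} \approx -1.9355$)
$j + k n = \frac{11}{3} - \frac{720}{31} = - \frac{1819}{93}$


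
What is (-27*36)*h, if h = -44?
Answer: 42768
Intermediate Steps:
(-27*36)*h = -27*36*(-44) = -972*(-44) = 42768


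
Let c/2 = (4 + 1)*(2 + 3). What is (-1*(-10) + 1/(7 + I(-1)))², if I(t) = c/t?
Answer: 184041/1849 ≈ 99.535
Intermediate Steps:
c = 50 (c = 2*((4 + 1)*(2 + 3)) = 2*(5*5) = 2*25 = 50)
I(t) = 50/t
(-1*(-10) + 1/(7 + I(-1)))² = (-1*(-10) + 1/(7 + 50/(-1)))² = (10 + 1/(7 + 50*(-1)))² = (10 + 1/(7 - 50))² = (10 + 1/(-43))² = (10 - 1/43)² = (429/43)² = 184041/1849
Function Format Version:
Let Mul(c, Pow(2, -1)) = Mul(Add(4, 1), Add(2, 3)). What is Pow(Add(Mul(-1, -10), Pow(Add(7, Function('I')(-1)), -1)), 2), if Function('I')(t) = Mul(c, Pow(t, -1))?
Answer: Rational(184041, 1849) ≈ 99.535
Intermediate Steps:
c = 50 (c = Mul(2, Mul(Add(4, 1), Add(2, 3))) = Mul(2, Mul(5, 5)) = Mul(2, 25) = 50)
Function('I')(t) = Mul(50, Pow(t, -1))
Pow(Add(Mul(-1, -10), Pow(Add(7, Function('I')(-1)), -1)), 2) = Pow(Add(Mul(-1, -10), Pow(Add(7, Mul(50, Pow(-1, -1))), -1)), 2) = Pow(Add(10, Pow(Add(7, Mul(50, -1)), -1)), 2) = Pow(Add(10, Pow(Add(7, -50), -1)), 2) = Pow(Add(10, Pow(-43, -1)), 2) = Pow(Add(10, Rational(-1, 43)), 2) = Pow(Rational(429, 43), 2) = Rational(184041, 1849)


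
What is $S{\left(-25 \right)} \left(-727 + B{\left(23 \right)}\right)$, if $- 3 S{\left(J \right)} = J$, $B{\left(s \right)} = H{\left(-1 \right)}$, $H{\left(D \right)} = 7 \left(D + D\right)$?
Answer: $-6175$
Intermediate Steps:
$H{\left(D \right)} = 14 D$ ($H{\left(D \right)} = 7 \cdot 2 D = 14 D$)
$B{\left(s \right)} = -14$ ($B{\left(s \right)} = 14 \left(-1\right) = -14$)
$S{\left(J \right)} = - \frac{J}{3}$
$S{\left(-25 \right)} \left(-727 + B{\left(23 \right)}\right) = \left(- \frac{1}{3}\right) \left(-25\right) \left(-727 - 14\right) = \frac{25}{3} \left(-741\right) = -6175$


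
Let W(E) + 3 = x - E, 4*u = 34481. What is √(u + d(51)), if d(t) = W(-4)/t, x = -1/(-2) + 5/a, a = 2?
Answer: √89685897/102 ≈ 92.846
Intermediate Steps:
u = 34481/4 (u = (¼)*34481 = 34481/4 ≈ 8620.3)
x = 3 (x = -1/(-2) + 5/2 = -1*(-½) + 5*(½) = ½ + 5/2 = 3)
W(E) = -E (W(E) = -3 + (3 - E) = -E)
d(t) = 4/t (d(t) = (-1*(-4))/t = 4/t)
√(u + d(51)) = √(34481/4 + 4/51) = √(1758547/204) = √89685897/102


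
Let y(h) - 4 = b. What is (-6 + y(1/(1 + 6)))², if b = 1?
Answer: 1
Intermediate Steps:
y(h) = 5 (y(h) = 4 + 1 = 5)
(-6 + y(1/(1 + 6)))² = (-6 + 5)² = (-1)² = 1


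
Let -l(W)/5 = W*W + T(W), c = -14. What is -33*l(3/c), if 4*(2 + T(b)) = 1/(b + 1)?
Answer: -52905/196 ≈ -269.92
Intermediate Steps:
T(b) = -2 + 1/(4*(1 + b)) (T(b) = -2 + 1/(4*(b + 1)) = -2 + 1/(4*(1 + b)))
l(W) = -5*W² - 5*(-7 - 8*W)/(4*(1 + W)) (l(W) = -5*(W*W + (-7 - 8*W)/(4*(1 + W))) = -5*(W² + (-7 - 8*W)/(4*(1 + W))) = -5*W² - 5*(-7 - 8*W)/(4*(1 + W)))
-33*l(3/c) = -165*(7 + 8*(3/(-14)) - 4*(3/(-14))²*(1 + 3/(-14)))/(4*(1 + 3/(-14))) = -165*(7 + 8*(3*(-1/14)) - 4*(3*(-1/14))²*(1 + 3*(-1/14)))/(4*(1 + 3*(-1/14))) = -165*(7 + 8*(-3/14) - 4*(-3/14)²*(1 - 3/14))/(4*(1 - 3/14)) = -165*(7 - 12/7 - 4*9/196*11/14)/(4*11/14) = -165*14*(7 - 12/7 - 99/686)/(4*11) = -165*14*3527/(4*11*686) = -33*17635/2156 = -52905/196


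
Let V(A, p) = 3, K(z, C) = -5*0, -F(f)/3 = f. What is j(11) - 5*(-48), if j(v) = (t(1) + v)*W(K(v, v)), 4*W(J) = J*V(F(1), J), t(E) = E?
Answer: 240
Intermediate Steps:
F(f) = -3*f
K(z, C) = 0
W(J) = 3*J/4 (W(J) = (J*3)/4 = (3*J)/4 = 3*J/4)
j(v) = 0 (j(v) = (1 + v)*((¾)*0) = (1 + v)*0 = 0)
j(11) - 5*(-48) = 0 - 5*(-48) = 0 + 240 = 240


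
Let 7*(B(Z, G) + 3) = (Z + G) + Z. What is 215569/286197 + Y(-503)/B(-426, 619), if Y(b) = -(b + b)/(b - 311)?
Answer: 23292791719/29586473466 ≈ 0.78728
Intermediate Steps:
B(Z, G) = -3 + G/7 + 2*Z/7 (B(Z, G) = -3 + ((Z + G) + Z)/7 = -3 + ((G + Z) + Z)/7 = -3 + (G + 2*Z)/7 = -3 + (G/7 + 2*Z/7) = -3 + G/7 + 2*Z/7)
Y(b) = -2*b/(-311 + b)
215569/286197 + Y(-503)/B(-426, 619) = 215569/286197 + (-2*(-503)/(-311 - 503))/(-3 + (⅐)*619 + (2/7)*(-426)) = 215569*(1/286197) + (-2*(-503)/(-814))/(-3 + 619/7 - 852/7) = 215569/286197 + (-2*(-503)*(-1/814))/(-254/7) = 215569/286197 - 503/407*(-7/254) = 215569/286197 + 3521/103378 = 23292791719/29586473466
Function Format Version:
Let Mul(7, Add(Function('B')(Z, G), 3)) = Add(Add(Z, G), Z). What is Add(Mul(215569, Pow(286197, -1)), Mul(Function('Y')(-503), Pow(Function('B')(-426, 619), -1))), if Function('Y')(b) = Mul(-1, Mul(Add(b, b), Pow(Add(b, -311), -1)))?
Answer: Rational(23292791719, 29586473466) ≈ 0.78728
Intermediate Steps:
Function('B')(Z, G) = Add(-3, Mul(Rational(1, 7), G), Mul(Rational(2, 7), Z)) (Function('B')(Z, G) = Add(-3, Mul(Rational(1, 7), Add(Add(Z, G), Z))) = Add(-3, Mul(Rational(1, 7), Add(Add(G, Z), Z))) = Add(-3, Mul(Rational(1, 7), Add(G, Mul(2, Z)))) = Add(-3, Add(Mul(Rational(1, 7), G), Mul(Rational(2, 7), Z))) = Add(-3, Mul(Rational(1, 7), G), Mul(Rational(2, 7), Z)))
Function('Y')(b) = Mul(-2, b, Pow(Add(-311, b), -1)) (Function('Y')(b) = Mul(-1, Mul(Mul(2, b), Pow(Add(-311, b), -1))) = Mul(-1, Mul(2, b, Pow(Add(-311, b), -1))) = Mul(-2, b, Pow(Add(-311, b), -1)))
Add(Mul(215569, Pow(286197, -1)), Mul(Function('Y')(-503), Pow(Function('B')(-426, 619), -1))) = Add(Mul(215569, Pow(286197, -1)), Mul(Mul(-2, -503, Pow(Add(-311, -503), -1)), Pow(Add(-3, Mul(Rational(1, 7), 619), Mul(Rational(2, 7), -426)), -1))) = Add(Mul(215569, Rational(1, 286197)), Mul(Mul(-2, -503, Pow(-814, -1)), Pow(Add(-3, Rational(619, 7), Rational(-852, 7)), -1))) = Add(Rational(215569, 286197), Mul(Mul(-2, -503, Rational(-1, 814)), Pow(Rational(-254, 7), -1))) = Add(Rational(215569, 286197), Mul(Rational(-503, 407), Rational(-7, 254))) = Add(Rational(215569, 286197), Rational(3521, 103378)) = Rational(23292791719, 29586473466)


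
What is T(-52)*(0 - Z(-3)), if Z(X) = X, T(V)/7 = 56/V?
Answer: -294/13 ≈ -22.615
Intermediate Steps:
T(V) = 392/V (T(V) = 7*(56/V) = 392/V)
T(-52)*(0 - Z(-3)) = (392/(-52))*(0 - 1*(-3)) = (392*(-1/52))*(0 + 3) = -98/13*3 = -294/13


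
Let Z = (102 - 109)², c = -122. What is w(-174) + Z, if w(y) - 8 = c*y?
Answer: 21285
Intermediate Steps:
Z = 49 (Z = (-7)² = 49)
w(y) = 8 - 122*y
w(-174) + Z = (8 - 122*(-174)) + 49 = (8 + 21228) + 49 = 21236 + 49 = 21285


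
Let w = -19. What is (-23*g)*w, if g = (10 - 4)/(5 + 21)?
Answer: 1311/13 ≈ 100.85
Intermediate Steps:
g = 3/13 (g = 6/26 = 6*(1/26) = 3/13 ≈ 0.23077)
(-23*g)*w = -23*3/13*(-19) = -69/13*(-19) = 1311/13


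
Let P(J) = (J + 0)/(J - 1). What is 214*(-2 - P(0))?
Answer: -428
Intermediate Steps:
P(J) = J/(-1 + J)
214*(-2 - P(0)) = 214*(-2 - 0/(-1 + 0)) = 214*(-2 - 0/(-1)) = 214*(-2 - 0*(-1)) = 214*(-2 - 1*0) = 214*(-2 + 0) = 214*(-2) = -428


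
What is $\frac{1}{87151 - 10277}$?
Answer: $\frac{1}{76874} \approx 1.3008 \cdot 10^{-5}$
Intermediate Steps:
$\frac{1}{87151 - 10277} = \frac{1}{76874}$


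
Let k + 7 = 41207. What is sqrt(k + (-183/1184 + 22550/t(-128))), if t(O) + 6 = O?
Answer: sqrt(16138050721962)/19832 ≈ 202.56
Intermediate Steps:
k = 41200 (k = -7 + 41207 = 41200)
t(O) = -6 + O
sqrt(k + (-183/1184 + 22550/t(-128))) = sqrt(41200 + (-183/1184 + 22550/(-6 - 128))) = sqrt(41200 + (-183*1/1184 + 22550/(-134))) = sqrt(41200 + (-183/1184 + 22550*(-1/134))) = sqrt(41200 + (-183/1184 - 11275/67)) = sqrt(41200 - 13361861/79328) = sqrt(3254951739/79328) = sqrt(16138050721962)/19832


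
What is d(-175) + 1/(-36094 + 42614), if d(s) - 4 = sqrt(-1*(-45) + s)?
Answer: 26081/6520 + I*sqrt(130) ≈ 4.0002 + 11.402*I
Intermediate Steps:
d(s) = 4 + sqrt(45 + s) (d(s) = 4 + sqrt(-1*(-45) + s) = 4 + sqrt(45 + s))
d(-175) + 1/(-36094 + 42614) = (4 + sqrt(45 - 175)) + 1/(-36094 + 42614) = (4 + sqrt(-130)) + 1/6520 = (4 + I*sqrt(130)) + 1/6520 = 26081/6520 + I*sqrt(130)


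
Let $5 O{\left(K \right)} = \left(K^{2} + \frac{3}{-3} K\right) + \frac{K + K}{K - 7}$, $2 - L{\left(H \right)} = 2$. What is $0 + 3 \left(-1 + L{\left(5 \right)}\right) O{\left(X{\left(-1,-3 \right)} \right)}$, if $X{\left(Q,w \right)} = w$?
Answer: $- \frac{189}{25} \approx -7.56$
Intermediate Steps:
$L{\left(H \right)} = 0$ ($L{\left(H \right)} = 2 - 2 = 0$)
$O{\left(K \right)} = - \frac{K}{5} + \frac{K^{2}}{5} + \frac{2 K}{5 \left(-7 + K\right)}$ ($O{\left(K \right)} = \frac{\left(K^{2} + \frac{3}{-3} K\right) + \frac{K + K}{K - 7}}{5} = \frac{\left(K^{2} + 3 \left(- \frac{1}{3}\right) K\right) + \frac{2 K}{-7 + K}}{5} = \frac{\left(K^{2} - K\right) + \frac{2 K}{-7 + K}}{5} = \frac{K^{2} - K + \frac{2 K}{-7 + K}}{5} = - \frac{K}{5} + \frac{K^{2}}{5} + \frac{2 K}{5 \left(-7 + K\right)}$)
$0 + 3 \left(-1 + L{\left(5 \right)}\right) O{\left(X{\left(-1,-3 \right)} \right)} = 0 + 3 \left(-1 + 0\right) \frac{1}{5} \left(-3\right) \frac{1}{-7 - 3} \left(9 + \left(-3\right)^{2} - -24\right) = 0 + 3 \left(-1\right) \frac{1}{5} \left(-3\right) \frac{1}{-10} \left(9 + 9 + 24\right) = 0 - 3 \cdot \frac{1}{5} \left(-3\right) \left(- \frac{1}{10}\right) 42 = 0 - \frac{189}{25} = - \frac{189}{25}$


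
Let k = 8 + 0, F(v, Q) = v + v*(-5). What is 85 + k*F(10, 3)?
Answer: -235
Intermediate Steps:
F(v, Q) = -4*v (F(v, Q) = v - 5*v = -4*v)
k = 8
85 + k*F(10, 3) = 85 + 8*(-4*10) = 85 + 8*(-40) = 85 - 320 = -235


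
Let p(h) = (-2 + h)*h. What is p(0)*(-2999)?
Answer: 0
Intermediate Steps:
p(h) = h*(-2 + h)
p(0)*(-2999) = (0*(-2 + 0))*(-2999) = (0*(-2))*(-2999) = 0*(-2999) = 0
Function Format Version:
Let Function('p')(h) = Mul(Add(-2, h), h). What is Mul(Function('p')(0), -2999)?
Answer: 0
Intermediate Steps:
Function('p')(h) = Mul(h, Add(-2, h))
Mul(Function('p')(0), -2999) = Mul(Mul(0, Add(-2, 0)), -2999) = Mul(Mul(0, -2), -2999) = Mul(0, -2999) = 0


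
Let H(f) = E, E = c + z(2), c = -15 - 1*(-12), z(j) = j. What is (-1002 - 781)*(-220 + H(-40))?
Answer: 394043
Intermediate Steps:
c = -3 (c = -15 + 12 = -3)
E = -1 (E = -3 + 2 = -1)
H(f) = -1
(-1002 - 781)*(-220 + H(-40)) = (-1002 - 781)*(-220 - 1) = -1783*(-221) = 394043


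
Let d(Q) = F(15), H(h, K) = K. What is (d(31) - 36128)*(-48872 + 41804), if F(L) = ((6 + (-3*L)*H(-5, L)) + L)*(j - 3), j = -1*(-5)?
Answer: 264597648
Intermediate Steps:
j = 5
F(L) = 12 - 6*L**2 + 2*L (F(L) = ((6 + (-3*L)*L) + L)*(5 - 3) = ((6 - 3*L**2) + L)*2 = (6 + L - 3*L**2)*2 = 12 - 6*L**2 + 2*L)
d(Q) = -1308 (d(Q) = 12 - 6*15**2 + 2*15 = 12 - 6*225 + 30 = 12 - 1350 + 30 = -1308)
(d(31) - 36128)*(-48872 + 41804) = (-1308 - 36128)*(-48872 + 41804) = -37436*(-7068) = 264597648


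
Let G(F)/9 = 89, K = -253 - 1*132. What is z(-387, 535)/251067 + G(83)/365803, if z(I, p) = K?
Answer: 60270512/91841061801 ≈ 0.00065625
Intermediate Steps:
K = -385 (K = -253 - 132 = -385)
G(F) = 801 (G(F) = 9*89 = 801)
z(I, p) = -385
z(-387, 535)/251067 + G(83)/365803 = -385/251067 + 801/365803 = 60270512/91841061801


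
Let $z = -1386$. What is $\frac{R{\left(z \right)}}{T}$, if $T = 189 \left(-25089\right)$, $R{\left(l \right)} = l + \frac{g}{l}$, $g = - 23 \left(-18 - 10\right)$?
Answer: $\frac{137260}{469440279} \approx 0.00029239$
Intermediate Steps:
$g = 644$ ($g = \left(-23\right) \left(-28\right) = 644$)
$R{\left(l \right)} = l + \frac{644}{l}$
$T = -4741821$
$\frac{R{\left(z \right)}}{T} = \frac{-1386 + \frac{644}{-1386}}{-4741821} = \left(-1386 + 644 \left(- \frac{1}{1386}\right)\right) \left(- \frac{1}{4741821}\right) = \left(-1386 - \frac{46}{99}\right) \left(- \frac{1}{4741821}\right) = \left(- \frac{137260}{99}\right) \left(- \frac{1}{4741821}\right) = \frac{137260}{469440279}$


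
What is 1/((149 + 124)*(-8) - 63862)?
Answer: -1/66046 ≈ -1.5141e-5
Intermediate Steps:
1/((149 + 124)*(-8) - 63862) = 1/(273*(-8) - 63862) = 1/(-2184 - 63862) = 1/(-66046) = -1/66046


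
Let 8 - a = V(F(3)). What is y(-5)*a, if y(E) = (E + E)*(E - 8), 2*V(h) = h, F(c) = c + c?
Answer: 650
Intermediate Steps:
F(c) = 2*c
V(h) = h/2
y(E) = 2*E*(-8 + E) (y(E) = (2*E)*(-8 + E) = 2*E*(-8 + E))
a = 5 (a = 8 - 2*3/2 = 8 - 6/2 = 8 - 1*3 = 8 - 3 = 5)
y(-5)*a = (2*(-5)*(-8 - 5))*5 = (2*(-5)*(-13))*5 = 130*5 = 650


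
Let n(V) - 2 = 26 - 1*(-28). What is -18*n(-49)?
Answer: -1008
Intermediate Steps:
n(V) = 56 (n(V) = 2 + (26 - 1*(-28)) = 2 + (26 + 28) = 2 + 54 = 56)
-18*n(-49) = -18*56 = -1008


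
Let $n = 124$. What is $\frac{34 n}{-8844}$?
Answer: $- \frac{1054}{2211} \approx -0.47671$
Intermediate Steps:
$\frac{34 n}{-8844} = \frac{34 \cdot 124}{-8844} = 4216 \left(- \frac{1}{8844}\right) = - \frac{1054}{2211}$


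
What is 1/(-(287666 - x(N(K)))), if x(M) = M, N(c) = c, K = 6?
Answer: -1/287660 ≈ -3.4763e-6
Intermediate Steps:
1/(-(287666 - x(N(K)))) = 1/(-(287666 - 1*6)) = 1/(-(287666 - 6)) = 1/(-1*287660) = 1/(-287660) = -1/287660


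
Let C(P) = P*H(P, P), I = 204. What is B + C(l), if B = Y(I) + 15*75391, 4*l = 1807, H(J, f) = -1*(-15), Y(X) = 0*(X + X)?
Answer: 4550565/4 ≈ 1.1376e+6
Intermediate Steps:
Y(X) = 0 (Y(X) = 0*(2*X) = 0)
H(J, f) = 15
l = 1807/4 (l = (1/4)*1807 = 1807/4 ≈ 451.75)
C(P) = 15*P (C(P) = P*15 = 15*P)
B = 1130865 (B = 0 + 15*75391 = 0 + 1130865 = 1130865)
B + C(l) = 1130865 + 15*(1807/4) = 1130865 + 27105/4 = 4550565/4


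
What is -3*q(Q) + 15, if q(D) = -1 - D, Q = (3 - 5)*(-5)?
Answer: 48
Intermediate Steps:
Q = 10 (Q = -2*(-5) = 10)
-3*q(Q) + 15 = -3*(-1 - 1*10) + 15 = -3*(-1 - 10) + 15 = -3*(-11) + 15 = 33 + 15 = 48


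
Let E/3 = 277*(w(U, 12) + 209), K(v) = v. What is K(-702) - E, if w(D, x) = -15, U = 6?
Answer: -161916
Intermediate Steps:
E = 161214 (E = 3*(277*(-15 + 209)) = 3*(277*194) = 3*53738 = 161214)
K(-702) - E = -702 - 1*161214 = -702 - 161214 = -161916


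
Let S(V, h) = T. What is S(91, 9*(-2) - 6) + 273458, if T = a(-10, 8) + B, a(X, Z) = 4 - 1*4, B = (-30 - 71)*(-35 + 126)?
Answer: 264267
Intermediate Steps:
B = -9191 (B = -101*91 = -9191)
a(X, Z) = 0 (a(X, Z) = 4 - 4 = 0)
T = -9191 (T = 0 - 9191 = -9191)
S(V, h) = -9191
S(91, 9*(-2) - 6) + 273458 = -9191 + 273458 = 264267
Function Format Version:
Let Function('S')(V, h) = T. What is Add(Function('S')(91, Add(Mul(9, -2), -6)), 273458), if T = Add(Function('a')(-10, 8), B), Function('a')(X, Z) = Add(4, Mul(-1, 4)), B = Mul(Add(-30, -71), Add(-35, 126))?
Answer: 264267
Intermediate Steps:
B = -9191 (B = Mul(-101, 91) = -9191)
Function('a')(X, Z) = 0 (Function('a')(X, Z) = Add(4, -4) = 0)
T = -9191 (T = Add(0, -9191) = -9191)
Function('S')(V, h) = -9191
Add(Function('S')(91, Add(Mul(9, -2), -6)), 273458) = Add(-9191, 273458) = 264267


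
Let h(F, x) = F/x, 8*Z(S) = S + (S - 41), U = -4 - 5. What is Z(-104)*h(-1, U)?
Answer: -83/24 ≈ -3.4583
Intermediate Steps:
U = -9
Z(S) = -41/8 + S/4 (Z(S) = (S + (S - 41))/8 = (S + (-41 + S))/8 = (-41 + 2*S)/8 = -41/8 + S/4)
Z(-104)*h(-1, U) = (-41/8 + (1/4)*(-104))*(-1/(-9)) = (-41/8 - 26)*(-1*(-1/9)) = -249/8*1/9 = -83/24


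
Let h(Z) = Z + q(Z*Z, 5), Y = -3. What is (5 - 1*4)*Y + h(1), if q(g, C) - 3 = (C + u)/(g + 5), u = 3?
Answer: 7/3 ≈ 2.3333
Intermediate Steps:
q(g, C) = 3 + (3 + C)/(5 + g) (q(g, C) = 3 + (C + 3)/(g + 5) = 3 + (3 + C)/(5 + g))
h(Z) = Z + (23 + 3*Z²)/(5 + Z²) (h(Z) = Z + (18 + 5 + 3*(Z*Z))/(5 + Z*Z) = Z + (18 + 5 + 3*Z²)/(5 + Z²) = Z + (23 + 3*Z²)/(5 + Z²))
(5 - 1*4)*Y + h(1) = (5 - 1*4)*(-3) + (23 + 3*1² + 1*(5 + 1²))/(5 + 1²) = (5 - 4)*(-3) + (23 + 3*1 + 1*(5 + 1))/(5 + 1) = 1*(-3) + (23 + 3 + 1*6)/6 = -3 + (23 + 3 + 6)/6 = -3 + (⅙)*32 = -3 + 16/3 = 7/3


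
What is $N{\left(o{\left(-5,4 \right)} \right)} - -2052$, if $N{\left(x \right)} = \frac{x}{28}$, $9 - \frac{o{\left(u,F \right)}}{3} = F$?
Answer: $\frac{57471}{28} \approx 2052.5$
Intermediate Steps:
$o{\left(u,F \right)} = 27 - 3 F$
$N{\left(x \right)} = \frac{x}{28}$ ($N{\left(x \right)} = x \frac{1}{28} = \frac{x}{28}$)
$N{\left(o{\left(-5,4 \right)} \right)} - -2052 = \frac{27 - 12}{28} - -2052 = \frac{27 - 12}{28} + 2052 = \frac{1}{28} \cdot 15 + 2052 = \frac{15}{28} + 2052 = \frac{57471}{28}$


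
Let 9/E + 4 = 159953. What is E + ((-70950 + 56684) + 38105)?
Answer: 3813024220/159949 ≈ 23839.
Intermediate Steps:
E = 9/159949 (E = 9/(-4 + 159953) = 9/159949 ≈ 5.6268e-5)
E + ((-70950 + 56684) + 38105) = 9/159949 + ((-70950 + 56684) + 38105) = 9/159949 + (-14266 + 38105) = 9/159949 + 23839 = 3813024220/159949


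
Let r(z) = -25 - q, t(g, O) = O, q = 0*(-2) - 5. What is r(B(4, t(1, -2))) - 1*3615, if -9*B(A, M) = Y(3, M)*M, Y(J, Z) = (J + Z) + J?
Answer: -3635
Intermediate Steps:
q = -5 (q = 0 - 5 = -5)
Y(J, Z) = Z + 2*J
B(A, M) = -M*(6 + M)/9 (B(A, M) = -(M + 2*3)*M/9 = -(M + 6)*M/9 = -(6 + M)*M/9 = -M*(6 + M)/9)
r(z) = -20 (r(z) = -25 - 1*(-5) = -25 + 5 = -20)
r(B(4, t(1, -2))) - 1*3615 = -20 - 1*3615 = -20 - 3615 = -3635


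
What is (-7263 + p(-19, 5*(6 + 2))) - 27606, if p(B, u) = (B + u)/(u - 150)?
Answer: -3835611/110 ≈ -34869.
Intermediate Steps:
p(B, u) = (B + u)/(-150 + u)
(-7263 + p(-19, 5*(6 + 2))) - 27606 = (-7263 + (-19 + 5*(6 + 2))/(-150 + 5*(6 + 2))) - 27606 = (-7263 + (-19 + 5*8)/(-150 + 5*8)) - 27606 = (-7263 + (-19 + 40)/(-150 + 40)) - 27606 = (-7263 + 21/(-110)) - 27606 = (-7263 - 1/110*21) - 27606 = (-7263 - 21/110) - 27606 = -798951/110 - 27606 = -3835611/110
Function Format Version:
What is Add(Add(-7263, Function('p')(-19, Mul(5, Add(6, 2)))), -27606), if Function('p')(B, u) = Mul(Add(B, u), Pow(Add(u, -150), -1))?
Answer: Rational(-3835611, 110) ≈ -34869.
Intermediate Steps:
Function('p')(B, u) = Mul(Pow(Add(-150, u), -1), Add(B, u)) (Function('p')(B, u) = Mul(Add(B, u), Pow(Add(-150, u), -1)) = Mul(Pow(Add(-150, u), -1), Add(B, u)))
Add(Add(-7263, Function('p')(-19, Mul(5, Add(6, 2)))), -27606) = Add(Add(-7263, Mul(Pow(Add(-150, Mul(5, Add(6, 2))), -1), Add(-19, Mul(5, Add(6, 2))))), -27606) = Add(Add(-7263, Mul(Pow(Add(-150, Mul(5, 8)), -1), Add(-19, Mul(5, 8)))), -27606) = Add(Add(-7263, Mul(Pow(Add(-150, 40), -1), Add(-19, 40))), -27606) = Add(Add(-7263, Mul(Pow(-110, -1), 21)), -27606) = Add(Add(-7263, Mul(Rational(-1, 110), 21)), -27606) = Add(Add(-7263, Rational(-21, 110)), -27606) = Add(Rational(-798951, 110), -27606) = Rational(-3835611, 110)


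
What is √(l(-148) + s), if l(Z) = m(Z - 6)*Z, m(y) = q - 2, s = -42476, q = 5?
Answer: 2*I*√10730 ≈ 207.17*I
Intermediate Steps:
m(y) = 3 (m(y) = 5 - 2 = 3)
l(Z) = 3*Z
√(l(-148) + s) = √(3*(-148) - 42476) = √(-444 - 42476) = √(-42920) = 2*I*√10730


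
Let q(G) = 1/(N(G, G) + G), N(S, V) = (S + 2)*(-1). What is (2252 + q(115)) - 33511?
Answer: -62519/2 ≈ -31260.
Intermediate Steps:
N(S, V) = -2 - S (N(S, V) = (2 + S)*(-1) = -2 - S)
q(G) = -½ (q(G) = 1/((-2 - G) + G) = 1/(-2) = -½)
(2252 + q(115)) - 33511 = (2252 - ½) - 33511 = 4503/2 - 33511 = -62519/2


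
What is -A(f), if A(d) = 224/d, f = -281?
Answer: 224/281 ≈ 0.79715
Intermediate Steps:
-A(f) = -224/(-281) = -224*(-1)/281 = -1*(-224/281) = 224/281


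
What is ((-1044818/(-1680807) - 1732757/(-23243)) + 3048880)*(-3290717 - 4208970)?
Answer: -893314138738076449278911/39066997101 ≈ -2.2866e+13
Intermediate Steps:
((-1044818/(-1680807) - 1732757/(-23243)) + 3048880)*(-3290717 - 4208970) = ((-1044818*(-1/1680807) - 1732757*(-1/23243)) + 3048880)*(-7499687) = ((1044818/1680807 + 1732757/23243) + 3048880)*(-7499687) = (2936714799673/39066997101 + 3048880)*(-7499687) = (119113522836096553/39066997101)*(-7499687) = -893314138738076449278911/39066997101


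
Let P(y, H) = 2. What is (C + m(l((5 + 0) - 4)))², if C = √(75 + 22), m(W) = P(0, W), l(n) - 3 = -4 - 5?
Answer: (2 + √97)² ≈ 140.40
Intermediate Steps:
l(n) = -6 (l(n) = 3 + (-4 - 5) = 3 - 9 = -6)
m(W) = 2
C = √97 ≈ 9.8489
(C + m(l((5 + 0) - 4)))² = (√97 + 2)² = (2 + √97)²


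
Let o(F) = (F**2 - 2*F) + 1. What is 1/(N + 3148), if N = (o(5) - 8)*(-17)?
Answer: 1/3012 ≈ 0.00033201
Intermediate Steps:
o(F) = 1 + F**2 - 2*F
N = -136 (N = ((1 + 5**2 - 2*5) - 8)*(-17) = ((1 + 25 - 10) - 8)*(-17) = (16 - 8)*(-17) = 8*(-17) = -136)
1/(N + 3148) = 1/(-136 + 3148) = 1/3012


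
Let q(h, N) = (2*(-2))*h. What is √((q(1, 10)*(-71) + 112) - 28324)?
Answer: 2*I*√6982 ≈ 167.12*I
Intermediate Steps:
q(h, N) = -4*h
√((q(1, 10)*(-71) + 112) - 28324) = √((-4*1*(-71) + 112) - 28324) = √((-4*(-71) + 112) - 28324) = √((284 + 112) - 28324) = √(396 - 28324) = √(-27928) = 2*I*√6982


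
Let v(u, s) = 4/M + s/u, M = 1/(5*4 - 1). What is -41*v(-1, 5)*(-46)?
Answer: 133906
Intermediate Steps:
M = 1/19 (M = 1/(20 - 1) = 1/19 ≈ 0.052632)
v(u, s) = 76 + s/u (v(u, s) = 4/(1/19) + s/u = 4*19 + s/u = 76 + s/u)
-41*v(-1, 5)*(-46) = -41*(76 + 5/(-1))*(-46) = -41*(76 + 5*(-1))*(-46) = -41*(76 - 5)*(-46) = -41*71*(-46) = -2911*(-46) = 133906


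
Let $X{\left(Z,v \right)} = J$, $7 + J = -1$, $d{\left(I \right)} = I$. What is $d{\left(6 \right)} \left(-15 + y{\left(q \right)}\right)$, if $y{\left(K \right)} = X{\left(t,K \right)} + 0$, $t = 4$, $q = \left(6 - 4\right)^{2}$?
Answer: $-138$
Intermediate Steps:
$q = 4$ ($q = 2^{2} = 4$)
$J = -8$ ($J = -7 - 1 = -8$)
$X{\left(Z,v \right)} = -8$
$y{\left(K \right)} = -8$ ($y{\left(K \right)} = -8 + 0 = -8$)
$d{\left(6 \right)} \left(-15 + y{\left(q \right)}\right) = 6 \left(-15 - 8\right) = 6 \left(-23\right) = -138$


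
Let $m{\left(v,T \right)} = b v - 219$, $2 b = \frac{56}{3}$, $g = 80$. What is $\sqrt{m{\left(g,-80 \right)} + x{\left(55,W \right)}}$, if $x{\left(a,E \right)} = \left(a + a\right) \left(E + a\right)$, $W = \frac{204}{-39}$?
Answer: $\frac{\sqrt{9129471}}{39} \approx 77.474$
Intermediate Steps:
$b = \frac{28}{3}$ ($b = \frac{56 \cdot \frac{1}{3}}{2} = \frac{1}{2} \cdot \frac{56}{3} = \frac{28}{3} \approx 9.3333$)
$m{\left(v,T \right)} = -219 + \frac{28 v}{3}$ ($m{\left(v,T \right)} = \frac{28 v}{3} - 219 = -219 + \frac{28 v}{3}$)
$W = - \frac{68}{13}$ ($W = 204 \left(- \frac{1}{39}\right) = - \frac{68}{13} \approx -5.2308$)
$x{\left(a,E \right)} = 2 a \left(E + a\right)$
$\sqrt{m{\left(g,-80 \right)} + x{\left(55,W \right)}} = \sqrt{\left(-219 + \frac{28}{3} \cdot 80\right) + 2 \cdot 55 \left(- \frac{68}{13} + 55\right)} = \sqrt{\left(-219 + \frac{2240}{3}\right) + 2 \cdot 55 \cdot \frac{647}{13}} = \sqrt{\frac{1583}{3} + \frac{71170}{13}} = \sqrt{\frac{234089}{39}} = \frac{\sqrt{9129471}}{39}$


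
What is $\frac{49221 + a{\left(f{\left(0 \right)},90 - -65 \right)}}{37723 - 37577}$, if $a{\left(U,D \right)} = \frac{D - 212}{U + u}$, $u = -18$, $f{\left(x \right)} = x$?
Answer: $\frac{295345}{876} \approx 337.15$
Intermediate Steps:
$a{\left(U,D \right)} = \frac{-212 + D}{-18 + U}$ ($a{\left(U,D \right)} = \frac{D - 212}{U - 18} = \frac{-212 + D}{-18 + U}$)
$\frac{49221 + a{\left(f{\left(0 \right)},90 - -65 \right)}}{37723 - 37577} = \frac{49221 + \frac{-212 + \left(90 - -65\right)}{-18 + 0}}{37723 - 37577} = \frac{49221 + \frac{-212 + \left(90 + 65\right)}{-18}}{146} = \left(49221 - \frac{-212 + 155}{18}\right) \frac{1}{146} = \left(49221 - - \frac{19}{6}\right) \frac{1}{146} = \left(49221 + \frac{19}{6}\right) \frac{1}{146} = \frac{295345}{6} \cdot \frac{1}{146} = \frac{295345}{876}$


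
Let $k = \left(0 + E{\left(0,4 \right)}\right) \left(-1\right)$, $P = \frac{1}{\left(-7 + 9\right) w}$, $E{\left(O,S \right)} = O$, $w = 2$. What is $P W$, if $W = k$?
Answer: $0$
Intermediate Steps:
$P = \frac{1}{4}$ ($P = \frac{1}{\left(-7 + 9\right) 2} = \frac{1}{2 \cdot 2} = \frac{1}{4} \approx 0.25$)
$k = 0$ ($k = \left(0 + 0\right) \left(-1\right) = 0 \left(-1\right) = 0$)
$W = 0$
$P W = \frac{1}{4} \cdot 0 = 0$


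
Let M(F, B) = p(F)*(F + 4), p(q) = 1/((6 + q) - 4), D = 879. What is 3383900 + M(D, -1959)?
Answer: 2981216783/881 ≈ 3.3839e+6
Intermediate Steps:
p(q) = 1/(2 + q)
M(F, B) = (4 + F)/(2 + F) (M(F, B) = (F + 4)/(2 + F) = (4 + F)/(2 + F))
3383900 + M(D, -1959) = 3383900 + (4 + 879)/(2 + 879) = 3383900 + 883/881 = 2981216783/881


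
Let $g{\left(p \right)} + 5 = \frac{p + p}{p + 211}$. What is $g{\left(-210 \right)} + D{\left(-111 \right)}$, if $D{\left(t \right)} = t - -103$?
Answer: $-433$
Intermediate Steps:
$D{\left(t \right)} = 103 + t$ ($D{\left(t \right)} = t + 103 = 103 + t$)
$g{\left(p \right)} = -5 + \frac{2 p}{211 + p}$ ($g{\left(p \right)} = -5 + \frac{p + p}{p + 211} = -5 + \frac{2 p}{211 + p}$)
$g{\left(-210 \right)} + D{\left(-111 \right)} = \frac{-1055 - -630}{211 - 210} + \left(103 - 111\right) = \frac{-1055 + 630}{1} - 8 = 1 \left(-425\right) - 8 = -425 - 8 = -433$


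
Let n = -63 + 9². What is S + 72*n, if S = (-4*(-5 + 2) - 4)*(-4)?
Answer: 1264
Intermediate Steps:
n = 18 (n = -63 + 81 = 18)
S = -32 (S = (-4*(-3) - 4)*(-4) = (12 - 4)*(-4) = 8*(-4) = -32)
S + 72*n = -32 + 72*18 = -32 + 1296 = 1264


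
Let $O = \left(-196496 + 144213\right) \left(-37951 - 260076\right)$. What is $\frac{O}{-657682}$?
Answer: $- \frac{15581745641}{657682} \approx -23692.0$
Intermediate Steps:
$O = 15581745641$ ($O = \left(-52283\right) \left(-298027\right) = 15581745641$)
$\frac{O}{-657682} = \frac{15581745641}{-657682} = 15581745641 \left(- \frac{1}{657682}\right) = - \frac{15581745641}{657682}$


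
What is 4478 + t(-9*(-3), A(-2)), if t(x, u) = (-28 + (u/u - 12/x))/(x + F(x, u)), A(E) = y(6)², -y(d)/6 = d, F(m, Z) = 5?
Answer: 1289417/288 ≈ 4477.1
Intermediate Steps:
y(d) = -6*d
A(E) = 1296 (A(E) = (-6*6)² = (-36)² = 1296)
t(x, u) = (-27 - 12/x)/(5 + x) (t(x, u) = (-28 + (u/u - 12/x))/(x + 5) = (-28 + (1 - 12/x))/(5 + x) = (-27 - 12/x)/(5 + x))
4478 + t(-9*(-3), A(-2)) = 4478 + 3*(-4 - (-81)*(-3))/(((-9*(-3)))*(5 - 9*(-3))) = 4478 + 3*(-4 - 9*27)/(27*(5 + 27)) = 4478 + 3*(1/27)*(-4 - 243)/32 = 4478 + 3*(1/27)*(1/32)*(-247) = 4478 - 247/288 = 1289417/288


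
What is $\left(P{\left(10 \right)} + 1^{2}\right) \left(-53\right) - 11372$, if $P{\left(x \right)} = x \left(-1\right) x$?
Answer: $-6125$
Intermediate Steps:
$P{\left(x \right)} = - x^{2}$ ($P{\left(x \right)} = - x x = - x^{2}$)
$\left(P{\left(10 \right)} + 1^{2}\right) \left(-53\right) - 11372 = \left(- 10^{2} + 1^{2}\right) \left(-53\right) - 11372 = \left(\left(-1\right) 100 + 1\right) \left(-53\right) - 11372 = \left(-100 + 1\right) \left(-53\right) - 11372 = \left(-99\right) \left(-53\right) - 11372 = 5247 - 11372 = -6125$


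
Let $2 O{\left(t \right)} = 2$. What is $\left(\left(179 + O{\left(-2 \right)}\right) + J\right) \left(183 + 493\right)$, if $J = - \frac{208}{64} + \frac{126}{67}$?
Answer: $\frac{8090537}{67} \approx 1.2075 \cdot 10^{5}$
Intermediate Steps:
$J = - \frac{367}{268}$ ($J = \left(-208\right) \frac{1}{64} + 126 \cdot \frac{1}{67} = - \frac{13}{4} + \frac{126}{67} = - \frac{367}{268} \approx -1.3694$)
$O{\left(t \right)} = 1$ ($O{\left(t \right)} = \frac{1}{2} \cdot 2 = 1$)
$\left(\left(179 + O{\left(-2 \right)}\right) + J\right) \left(183 + 493\right) = \left(\left(179 + 1\right) - \frac{367}{268}\right) \left(183 + 493\right) = \left(180 - \frac{367}{268}\right) 676 = \frac{47873}{268} \cdot 676 = \frac{8090537}{67}$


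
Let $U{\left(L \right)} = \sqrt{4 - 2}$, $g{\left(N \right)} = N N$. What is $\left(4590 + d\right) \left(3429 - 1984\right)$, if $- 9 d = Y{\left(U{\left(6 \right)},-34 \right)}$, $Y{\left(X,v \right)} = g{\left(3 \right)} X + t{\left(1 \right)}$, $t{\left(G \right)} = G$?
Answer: $\frac{59691505}{9} - 1445 \sqrt{2} \approx 6.6303 \cdot 10^{6}$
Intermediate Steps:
$g{\left(N \right)} = N^{2}$
$U{\left(L \right)} = \sqrt{2}$
$Y{\left(X,v \right)} = 1 + 9 X$ ($Y{\left(X,v \right)} = 3^{2} X + 1 = 9 X + 1 = 1 + 9 X$)
$d = - \frac{1}{9} - \sqrt{2}$ ($d = - \frac{1 + 9 \sqrt{2}}{9} = - \frac{1}{9} - \sqrt{2} \approx -1.5253$)
$\left(4590 + d\right) \left(3429 - 1984\right) = \left(4590 - \left(\frac{1}{9} + \sqrt{2}\right)\right) \left(3429 - 1984\right) = \left(\frac{41309}{9} - \sqrt{2}\right) 1445 = \frac{59691505}{9} - 1445 \sqrt{2}$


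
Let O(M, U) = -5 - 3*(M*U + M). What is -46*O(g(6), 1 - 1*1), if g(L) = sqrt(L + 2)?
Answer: 230 + 276*sqrt(2) ≈ 620.32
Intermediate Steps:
g(L) = sqrt(2 + L)
O(M, U) = -5 - 3*M - 3*M*U (O(M, U) = -5 - 3*(M + M*U) = -5 + (-3*M - 3*M*U) = -5 - 3*M - 3*M*U)
-46*O(g(6), 1 - 1*1) = -46*(-5 - 3*sqrt(2 + 6) - 3*sqrt(2 + 6)*(1 - 1*1)) = -46*(-5 - 6*sqrt(2) - 3*sqrt(8)*(1 - 1)) = -46*(-5 - 6*sqrt(2) - 3*2*sqrt(2)*0) = -46*(-5 - 6*sqrt(2) + 0) = -46*(-5 - 6*sqrt(2)) = 230 + 276*sqrt(2)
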